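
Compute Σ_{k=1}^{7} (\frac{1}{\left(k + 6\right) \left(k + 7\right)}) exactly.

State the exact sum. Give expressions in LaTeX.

Step 1: r(k) = (k + 6)/(k + 8).
Take A(k)=k + 6, B(k)=k + 8, C(k)=1.
Need (k + 6)·f(k+1) − (k + 7)·f(k) = 1.
From deg A=1, deg B=1, deg C=0: d=1.
Solving with deg f ≤ 1: f(k) = k/6.
R(k) = B(k−1)·f(k)/C(k) = k*(k + 7)/6; s_k = R·t_k = k/(6*(k + 6)).
Δs = 1/(k**2 + 13*k + 42), as required.
Telescoping: Σ = s_(8) − s_(1) = 2/21 − (1/42) = 1/14.

Σ = 1/14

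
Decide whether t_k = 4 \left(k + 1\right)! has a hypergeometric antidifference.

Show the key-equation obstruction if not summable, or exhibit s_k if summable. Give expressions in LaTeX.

Ratio r(k) = k + 2.
Gosper form: A/B · C(k+1)/C(k) with A=k + 2, B=1, C=1.
Set up (k + 2)·f(k+1) − (1)·f(k) − (1) = 0.
d = -1 from the (1,0,0) case.
Negative degree bound (-1): no f exists, t_k not Gosper-summable.

No — negative degree bound, so no certificate f.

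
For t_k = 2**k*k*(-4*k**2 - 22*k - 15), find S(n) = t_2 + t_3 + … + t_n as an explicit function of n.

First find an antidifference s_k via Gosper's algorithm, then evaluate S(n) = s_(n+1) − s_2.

S(n) = -8*2**n*n**3 - 20*2**n*n**2 - 14*2**n*n + 2*2**n + 80

Compute t_(k+1)/t_k: get 2*(4*k**3 + 34*k**2 + 71*k + 41)/(k*(4*k**2 + 22*k + 15)).
Factor: A=2; B=1; C=k**3 + 11*k**2/2 + 15*k/4.
Solve (2)·f(k+1) − (1)·f(k) = k**3 + 11*k**2/2 + 15*k/4.
From deg A=0, deg B=0, deg C=3: d=3.
Solve for f: f(k) = (4*k**3 - 2*k**2 - k - 2)/4 (degree 3 ≤ 3).
Get s_k = R·t_k = 2**k*(-4*k**3 + 2*k**2 + k + 2) with R(k) = B(k−1)f(k)/C(k) = (4*k**3 - 2*k**2 - k - 2)/(k*(4*k**2 + 22*k + 15)).
Check: Δs_k = 2**k*k*(-4*k**2 - 22*k - 15). ✓
Σ_(k=2)^n t_k = s_(n+1) − s_(2) = (2**(n + 1)*(-4*n**3 - 10*n**2 - 7*n + 1)) − (-80), i.e. -8*2**n*n**3 - 20*2**n*n**2 - 14*2**n*n + 2*2**n + 80.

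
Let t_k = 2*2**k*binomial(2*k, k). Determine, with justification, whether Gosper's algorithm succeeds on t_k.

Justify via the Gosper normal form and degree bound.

Step 1: r(k) = 4*(2*k + 1)/(k + 1).
Take A(k)=8*k + 4, B(k)=k + 1, C(k)=1.
Set up (8*k + 4)·f(k+1) − (k)·f(k) − (1) = 0.
From deg A=1, deg B=1, deg C=0: d=-1.
d = -1 < 0 ⇒ no nonzero polynomial f; not summable.

No — negative degree bound, so no certificate f.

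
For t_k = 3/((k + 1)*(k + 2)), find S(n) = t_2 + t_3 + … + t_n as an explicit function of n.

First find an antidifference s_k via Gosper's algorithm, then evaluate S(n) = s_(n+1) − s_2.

S(n) = (n - 1)/(n + 2)

r(k) = (k + 1)/(k + 3) after simplifying.
Normal form (A,B,C) = (k + 1, k + 3, 1).
f must satisfy (k + 1)·f(k+1) − (k + 2)·f(k) = 1.
Bound: deg f ≤ 1.
Solve for f: f(k) = k (degree 1 ≤ 1).
So s_k = (B(k−1)f/C)·t_k = (k*(k + 2))·t_k = 3*k/(k + 1).
Check: Δs_k = 3/(k**2 + 3*k + 2). ✓
Telescope: S(n) = s_(n+1) − s_(2) = 3*(n + 1)/(n + 2) − (2) = (n - 1)/(n + 2).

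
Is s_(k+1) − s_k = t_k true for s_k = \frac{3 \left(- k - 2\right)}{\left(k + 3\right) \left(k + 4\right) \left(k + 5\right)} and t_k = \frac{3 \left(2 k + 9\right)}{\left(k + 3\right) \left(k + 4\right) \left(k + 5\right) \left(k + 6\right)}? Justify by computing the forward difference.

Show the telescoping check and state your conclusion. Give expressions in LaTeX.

s_(k+1) = 3*(-k - 3)/((k + 4)*(k + 5)*(k + 6))
s_(k+1) − s_k = 3*(2*k + 3)/(k**4 + 18*k**3 + 119*k**2 + 342*k + 360)
(s_(k+1) − s_k) − t_k = -18/(k**4 + 18*k**3 + 119*k**2 + 342*k + 360)

Invalid: residual - \frac{18}{k^{4} + 18 k^{3} + 119 k^{2} + 342 k + 360} ≠ 0.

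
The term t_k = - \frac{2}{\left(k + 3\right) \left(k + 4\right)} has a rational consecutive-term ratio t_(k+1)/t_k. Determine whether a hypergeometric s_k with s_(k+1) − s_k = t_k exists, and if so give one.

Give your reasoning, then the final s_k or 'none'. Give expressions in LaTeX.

The ratio is (k + 3)/(k + 5).
Factor: A=k + 3; B=k + 5; C=1.
f must satisfy (k + 3)·f(k+1) − (k + 4)·f(k) = 1.
deg f ≤ 1 (via 1,1,0).
Coefficient equations give f(k) = k/3.
R(k) = B(k−1)·f(k)/C(k) = k*(k + 4)/3; s_k = R·t_k = -2*k/(3*k + 9).
s_(k+1) − s_k = -2/(k**2 + 7*k + 12) = t_k.

s_k = - \frac{2 k}{3 k + 9}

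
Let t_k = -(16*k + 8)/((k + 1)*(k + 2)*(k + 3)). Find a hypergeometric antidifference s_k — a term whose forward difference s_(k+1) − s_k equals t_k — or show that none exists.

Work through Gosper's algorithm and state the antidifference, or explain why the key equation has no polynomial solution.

Step 1: r(k) = (k + 1)*(2*k + 3)/((k + 4)*(2*k + 1)).
A = k + 1, B = k + 4, C = k + 1/2.
Solve (k + 1)·f(k+1) − (k + 3)·f(k) = k + 1/2.
d = 2 from the (1,1,1) case.
Solving with deg f ≤ 2: f(k) = k*(3*k + 1)/8.
Get s_k = R·t_k = -2*k*(3*k + 1)/((k + 1)*(k + 2)) with R(k) = B(k−1)f(k)/C(k) = k*(k + 3)*(3*k + 1)/(4*(2*k + 1)).
s_(k+1) − s_k = 8*(-2*k - 1)/(k**3 + 6*k**2 + 11*k + 6) = t_k.

s_k = -2*k*(3*k + 1)/((k + 1)*(k + 2))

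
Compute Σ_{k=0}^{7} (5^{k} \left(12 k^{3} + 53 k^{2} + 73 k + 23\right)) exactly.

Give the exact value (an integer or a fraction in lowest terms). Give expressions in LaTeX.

Σ = 655078128

Compute t_(k+1)/t_k: get 5*(12*k**3 + 89*k**2 + 215*k + 161)/(12*k**3 + 53*k**2 + 73*k + 23).
Factor: A=5; B=1; C=k**3 + 53*k**2/12 + 73*k/12 + 23/12.
Key eq: (5)·f(k+1) = (1)·f(k) + (k**3 + 53*k**2/12 + 73*k/12 + 23/12).
From deg A=0, deg B=0, deg C=3: d=3.
Solve for f: f(k) = (3*k**3 + 2*k**2 + 2*k - 3)/12 (degree 3 ≤ 3).
Then R = B(k−1)f/C = (3*k**3 + 2*k**2 + 2*k - 3)/(12*k**3 + 53*k**2 + 73*k + 23), so s_k = R(k)·t_k = 5**k*(3*k**3 + 2*k**2 + 2*k - 3).
Verify: 5**k*(12*k**3 + 53*k**2 + 73*k + 23) matches t_k.
Sum = s_(8) − s_(0); s_(8) = 655078125, s_(0) = -3 ⇒ 655078128.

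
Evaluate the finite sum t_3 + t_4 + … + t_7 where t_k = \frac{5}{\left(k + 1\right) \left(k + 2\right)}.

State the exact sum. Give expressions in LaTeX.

Compute t_(k+1)/t_k: get (k + 1)/(k + 3).
Normal form (A,B,C) = (k + 1, k + 3, 1).
Need (k + 1)·f(k+1) − (k + 2)·f(k) = 1.
Bound: deg f ≤ 1.
Match coefficients ⇒ f(k) = k.
R(k) = B(k−1)·f(k)/C(k) = k*(k + 2); s_k = R·t_k = 5*k/(k + 1).
Verify: 5/(k**2 + 3*k + 2) matches t_k.
Telescoping: Σ = s_(8) − s_(3) = 40/9 − (15/4) = 25/36.

Σ = 25/36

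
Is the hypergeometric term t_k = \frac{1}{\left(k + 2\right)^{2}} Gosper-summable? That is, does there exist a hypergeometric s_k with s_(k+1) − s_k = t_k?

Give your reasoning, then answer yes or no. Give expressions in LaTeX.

No. Not Gosper-summable.

t_(k+1)/t_k = (k + 2)**2/(k + 3)**2.
Factor: A=k**2 + 4*k + 4; B=k**2 + 6*k + 9; C=1.
Set up (k**2 + 4*k + 4)·f(k+1) − (k**2 + 4*k + 4)·f(k) − (1) = 0.
Degrees (2,2,0) ⇒ d ≤ 0.
Put f(k) = c0: A·f(k+1) − B(k−1)·f(k) − C = -1; need -1 = 0 — inconsistent ⇒ no f, not summable.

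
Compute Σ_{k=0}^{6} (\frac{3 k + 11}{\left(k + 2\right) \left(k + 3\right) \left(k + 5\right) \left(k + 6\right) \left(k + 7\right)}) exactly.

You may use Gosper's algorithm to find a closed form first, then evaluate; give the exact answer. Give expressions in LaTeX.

t_(k+1)/t_k = (k + 2)*(k + 5)*(3*k + 14)/((k + 4)*(k + 8)*(3*k + 11)).
Gosper form: A/B · C(k+1)/C(k) with A=k + 2, B=k + 8, C=k**2 + 23*k/3 + 44/3.
Solve (k + 2)·f(k+1) − (k + 7)·f(k) = k**2 + 23*k/3 + 44/3.
Bound: deg f ≤ 5.
A polynomial solution: f(k) = k*(k + 3)*(k + 4)*(k**2 + 13*k + 52)/180.
Then R = B(k−1)f/C = k*(k + 3)*(k + 7)*(k**2 + 13*k + 52)/(60*(3*k + 11)), so s_k = R(k)·t_k = k*(k**2 + 13*k + 52)/(60*(k**3 + 13*k**2 + 52*k + 60)).
Δs = (3*k + 11)/(k**5 + 23*k**4 + 203*k**3 + 853*k**2 + 1692*k + 1260), as required.
Telescoping: Σ = s_(7) − s_(0) = 28/1755 − (0) = 28/1755.

Σ = 28/1755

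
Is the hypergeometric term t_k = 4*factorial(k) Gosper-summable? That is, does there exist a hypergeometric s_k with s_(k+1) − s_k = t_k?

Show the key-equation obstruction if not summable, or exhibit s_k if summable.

No — negative degree bound, so no certificate f.

t_(k+1)/t_k = k + 1.
Gosper form: A/B · C(k+1)/C(k) with A=k + 1, B=1, C=1.
Solve (k + 1)·f(k+1) − (1)·f(k) = 1.
d = -1 from the (1,0,0) case.
d = -1 < 0 ⇒ no nonzero polynomial f; not summable.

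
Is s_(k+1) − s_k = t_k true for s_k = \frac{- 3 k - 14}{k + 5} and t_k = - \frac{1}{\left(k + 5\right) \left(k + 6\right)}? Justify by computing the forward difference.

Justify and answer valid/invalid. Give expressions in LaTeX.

s_(k+1) = (-3*k - 17)/(k + 6)
s_(k+1) − s_k = -1/(k**2 + 11*k + 30)
(s_(k+1) − s_k) − t_k = 0

valid; difference matches t_k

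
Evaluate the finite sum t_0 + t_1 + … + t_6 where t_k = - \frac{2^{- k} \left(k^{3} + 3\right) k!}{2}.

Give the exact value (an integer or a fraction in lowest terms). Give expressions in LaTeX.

Compute t_(k+1)/t_k: get (k + 1)*((k + 1)**3 + 3)/(2*(k**3 + 3)).
Factor: A=k/2 + 1/2; B=1; C=k**3 + 3.
Key eq: (k/2 + 1/2)·f(k+1) = (1)·f(k) + (k**3 + 3).
Degrees (1,0,3) ⇒ d ≤ 2.
Coefficient equations give f(k) = 2*(k**2 - k - 3).
Get s_k = R·t_k = (-k**2 + k + 3)*factorial(k)/2**k with R(k) = B(k−1)f(k)/C(k) = 2*(k**2 - k - 3)/(k**3 + 3).
Verify: -(k**3 + 3)*factorial(k)/(2*2**k) matches t_k.
Σ_(k=0)^(6) t_k = s_(7) − s_(0) = -12285/8 − (3) = -12309/8.

Σ = -12309/8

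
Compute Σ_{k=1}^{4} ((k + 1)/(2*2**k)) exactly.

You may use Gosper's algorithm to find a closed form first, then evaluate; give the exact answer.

Compute t_(k+1)/t_k: get (k + 2)/(2*(k + 1)).
A = 1/2, B = 1, C = k + 1.
Need (1/2)·f(k+1) − (1)·f(k) = k + 1.
Bound: deg f ≤ 1.
Solving with deg f ≤ 1: f(k) = -2*(k + 2).
So s_k = (B(k−1)f/C)·t_k = (-2*(k + 2)/(k + 1))·t_k = (-k - 2)/2**k.
s_(k+1) − s_k = (k + 1)/(2*2**k) = t_k.
Sum = s_(5) − s_(1); s_(5) = -7/32, s_(1) = -3/2 ⇒ 41/32.

Σ = 41/32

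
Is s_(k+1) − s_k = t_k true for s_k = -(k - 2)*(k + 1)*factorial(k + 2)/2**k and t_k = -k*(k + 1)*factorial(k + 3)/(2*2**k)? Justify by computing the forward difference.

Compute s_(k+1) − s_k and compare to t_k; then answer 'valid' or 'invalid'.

Invalid: residual (k**2 + 1)*factorial(k + 2)/2**k ≠ 0.

s_(k+1) = -(k - 1)*(k + 2)*factorial(k + 3)/(2*2**k)
s_(k+1) − s_k = -(k**3 + 2*k**2 + 3*k - 2)*factorial(k + 2)/(2*2**k)
(s_(k+1) − s_k) − t_k = (k**2 + 1)*factorial(k + 2)/2**k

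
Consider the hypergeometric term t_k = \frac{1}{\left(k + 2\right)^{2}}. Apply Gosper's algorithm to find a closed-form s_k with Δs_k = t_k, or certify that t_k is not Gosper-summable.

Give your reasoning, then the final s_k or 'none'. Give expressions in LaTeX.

t_(k+1)/t_k = (k + 2)**2/(k + 3)**2.
So A=k**2 + 4*k + 4 and B=k**2 + 6*k + 9, with C=1.
Set up (k**2 + 4*k + 4)·f(k+1) − (k**2 + 4*k + 4)·f(k) − (1) = 0.
deg f ≤ 0 (via 2,2,0).
Write f(k) = c0. Then LHS − RHS = -1, requiring -1 = 0: contradictory. No certificate.

none — t_k is not Gosper-summable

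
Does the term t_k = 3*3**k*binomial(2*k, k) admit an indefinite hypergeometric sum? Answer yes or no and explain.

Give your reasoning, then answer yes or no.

No. Not Gosper-summable.

Compute t_(k+1)/t_k: get 6*(2*k + 1)/(k + 1).
Gosper form: A/B · C(k+1)/C(k) with A=12*k + 6, B=k + 1, C=1.
Set up (12*k + 6)·f(k+1) − (k)·f(k) − (1) = 0.
From deg A=1, deg B=1, deg C=0: d=-1.
d = -1 < 0 ⇒ no nonzero polynomial f; not summable.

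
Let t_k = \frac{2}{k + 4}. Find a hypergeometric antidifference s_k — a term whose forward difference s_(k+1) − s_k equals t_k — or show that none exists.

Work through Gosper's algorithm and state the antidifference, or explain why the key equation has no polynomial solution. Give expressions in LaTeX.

no hypergeometric antidifference exists

Ratio r(k) = (k + 4)/(k + 5).
Take A(k)=k + 4, B(k)=k + 5, C(k)=1.
f must satisfy (k + 4)·f(k+1) − (k + 4)·f(k) = 1.
d = 0 from the (1,1,0) case.
Put f(k) = c0: A·f(k+1) − B(k−1)·f(k) − C = -1; need -1 = 0 — inconsistent ⇒ no f, not summable.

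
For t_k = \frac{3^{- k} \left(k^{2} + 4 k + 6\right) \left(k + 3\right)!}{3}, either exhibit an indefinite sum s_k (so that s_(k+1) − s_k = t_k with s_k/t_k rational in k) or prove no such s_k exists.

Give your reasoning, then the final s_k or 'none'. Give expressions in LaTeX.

r(k) = (k + 4)*(4*k + (k + 1)**2 + 10)/(3*(k**2 + 4*k + 6)) after simplifying.
A = k/3 + 4/3, B = 1, C = k**2 + 4*k + 6.
Set up (k/3 + 4/3)·f(k+1) − (1)·f(k) − (k**2 + 4*k + 6) = 0.
d = 1 from the (1,0,2) case.
Coefficient equations give f(k) = 3*(k + 2).
Certificate R = B(k−1)f/C = 3*(k + 2)/(k**2 + 4*k + 6) gives s_k = (k + 2)*factorial(k + 3)/3**k.
s_(k+1) − s_k = (k**2 + 4*k + 6)*factorial(k + 3)/(3*3**k) = t_k.

s_k = 3^{- k} \left(k + 2\right) \left(k + 3\right)!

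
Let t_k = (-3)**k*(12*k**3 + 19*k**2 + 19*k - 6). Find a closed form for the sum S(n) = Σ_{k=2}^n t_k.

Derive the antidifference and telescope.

S(n) = 9*(-3)**n*n**3 + 21*(-3)**n*n**2 + 18*(-3)**n*n - 3*(-3)**n + 135

r(k) = 3*(-12*k**3 - 55*k**2 - 93*k - 44)/(12*k**3 + 19*k**2 + 19*k - 6) after simplifying.
Factor: A=-3; B=1; C=k**3 + 19*k**2/12 + 19*k/12 - 1/2.
Key eq: (-3)·f(k+1) = (1)·f(k) + (k**3 + 19*k**2/12 + 19*k/12 - 1/2).
deg f ≤ 3 (via 0,0,3).
Match coefficients ⇒ f(k) = -(3*k**3 - 2*k**2 + k - 3)/12.
Then R = B(k−1)f/C = -(3*k**3 - 2*k**2 + k - 3)/(12*k**3 + 19*k**2 + 19*k - 6), so s_k = R(k)·t_k = (-3)**k*(-3*k**3 + 2*k**2 - k + 3).
s_(k+1) − s_k = (-3)**k*(12*k**3 + 19*k**2 + 19*k - 6) = t_k.
s_(n+1) = (-3)**(n + 1)*(-3*n**3 - 7*n**2 - 6*n + 1) and s_(2) = -135, so S(n) = 9*(-3)**n*n**3 + 21*(-3)**n*n**2 + 18*(-3)**n*n - 3*(-3)**n + 135.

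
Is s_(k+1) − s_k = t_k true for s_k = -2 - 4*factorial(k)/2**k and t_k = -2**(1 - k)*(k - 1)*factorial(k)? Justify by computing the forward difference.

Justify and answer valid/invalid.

Valid: the claim telescopes to t_k.

s_(k+1) = -2**(1 - k)*(2**k + k*factorial(k) + factorial(k))
s_(k+1) − s_k = -2**(1 - k)*(k - 1)*factorial(k)
(s_(k+1) − s_k) − t_k = 0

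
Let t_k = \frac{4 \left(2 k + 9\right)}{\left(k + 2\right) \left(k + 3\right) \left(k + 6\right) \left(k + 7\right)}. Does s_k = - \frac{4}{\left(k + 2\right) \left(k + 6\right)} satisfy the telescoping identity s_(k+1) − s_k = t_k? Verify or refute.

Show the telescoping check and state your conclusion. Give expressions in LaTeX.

valid (s_(k+1) − s_k reduces to t_k)

s_(k+1) = -4/((k + 3)*(k + 7))
s_(k+1) − s_k = 4*(2*k + 9)/(k**4 + 18*k**3 + 113*k**2 + 288*k + 252)
(s_(k+1) − s_k) − t_k = 0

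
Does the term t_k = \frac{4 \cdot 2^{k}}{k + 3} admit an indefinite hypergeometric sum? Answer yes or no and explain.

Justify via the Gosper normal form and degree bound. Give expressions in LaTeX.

Step 1: r(k) = 2*(k + 3)/(k + 4).
Normal form (A,B,C) = (2*k + 6, k + 4, 1).
Need (2*k + 6)·f(k+1) − (k + 3)·f(k) = 1.
Degrees (1,1,0) ⇒ d ≤ -1.
d = -1 < 0 ⇒ no nonzero polynomial f; not summable.

No — key equation has no polynomial f.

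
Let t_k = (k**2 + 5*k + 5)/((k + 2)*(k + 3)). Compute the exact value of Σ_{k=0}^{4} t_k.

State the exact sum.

Compute t_(k+1)/t_k: get (k + 2)*(5*k + (k + 1)**2 + 10)/((k + 4)*(k**2 + 5*k + 5)).
Gosper form: A/B · C(k+1)/C(k) with A=k + 2, B=k + 4, C=k**2 + 5*k + 5.
Need (k + 2)·f(k+1) − (k + 3)·f(k) = k**2 + 5*k + 5.
Degrees (1,1,2) ⇒ d ≤ 2.
Solving with deg f ≤ 2: f(k) = k*(2*k + 3)/2.
Get s_k = R·t_k = k*(2*k + 3)/(2*(k + 2)) with R(k) = B(k−1)f(k)/C(k) = k*(k + 3)*(2*k + 3)/(2*(k**2 + 5*k + 5)).
s_(k+1) − s_k = (k**2 + 5*k + 5)/(k**2 + 5*k + 6) = t_k.
Σ_(k=0)^(4) t_k = s_(5) − s_(0) = 65/14 − (0) = 65/14.

Σ = 65/14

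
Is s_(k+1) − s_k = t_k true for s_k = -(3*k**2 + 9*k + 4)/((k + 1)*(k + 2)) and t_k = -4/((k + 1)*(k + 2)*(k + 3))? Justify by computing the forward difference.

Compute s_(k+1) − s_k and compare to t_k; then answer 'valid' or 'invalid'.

s_(k+1) = (-9*k - 3*(k + 1)**2 - 13)/((k + 2)*(k + 3))
s_(k+1) − s_k = -4/(k**3 + 6*k**2 + 11*k + 6)
(s_(k+1) − s_k) − t_k = 0

Valid: the claim telescopes to t_k.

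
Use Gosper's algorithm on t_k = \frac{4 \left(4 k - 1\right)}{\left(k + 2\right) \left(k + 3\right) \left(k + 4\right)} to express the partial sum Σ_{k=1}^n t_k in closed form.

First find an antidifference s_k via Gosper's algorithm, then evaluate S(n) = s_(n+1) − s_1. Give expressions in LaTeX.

S(n) = \frac{n \left(5 n + 3\right)}{2 \left(n^{2} + 7 n + 12\right)}

Compute t_(k+1)/t_k: get (k + 2)*(4*k + 3)/((k + 5)*(4*k - 1)).
So A=k + 2 and B=k + 5, with C=k - 1/4.
Need (k + 2)·f(k+1) − (k + 4)·f(k) = k - 1/4.
deg f ≤ 2 (via 1,1,1).
A polynomial solution: f(k) = k*(7*k - 13)/48.
Certificate R = B(k−1)f/C = k*(k + 4)*(7*k - 13)/(12*(4*k - 1)) gives s_k = k*(7*k - 13)/(3*(k + 2)*(k + 3)).
s_(k+1) − s_k = 4*(4*k - 1)/(k**3 + 9*k**2 + 26*k + 24) = t_k.
Σ_(k=1)^n t_k = s_(n+1) − s_(1) = ((7*n**2 + n - 6)/(3*(n**2 + 7*n + 12))) − (-1/6), i.e. n*(5*n + 3)/(2*(n**2 + 7*n + 12)).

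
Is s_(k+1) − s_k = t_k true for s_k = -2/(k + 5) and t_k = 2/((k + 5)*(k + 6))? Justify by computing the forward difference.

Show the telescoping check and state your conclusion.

s_(k+1) = -2/(k + 6)
s_(k+1) − s_k = 2/((k + 5)*(k + 6))
(s_(k+1) − s_k) − t_k = 0

Valid: the claim telescopes to t_k.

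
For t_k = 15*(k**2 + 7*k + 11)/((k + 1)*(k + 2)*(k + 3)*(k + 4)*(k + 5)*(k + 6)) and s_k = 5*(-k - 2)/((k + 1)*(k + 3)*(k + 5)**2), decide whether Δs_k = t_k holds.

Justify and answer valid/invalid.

Invalid: residual 15*(-4*k**3 - 48*k**2 - 182*k - 213)/(k**8 + 32*k**7 + 436*k**6 + 3290*k**5 + 14959*k**4 + 41678*k**3 + 68844*k**2 + 60840*k + 21600) ≠ 0.

s_(k+1) = 5*(-k - 3)/((k + 2)*(k + 4)*(k + 6)**2)
s_(k+1) − s_k = 5*(-(k + 1)*(k + 3)**2*(k + 5)**2 + (k + 2)**2*(k + 4)*(k + 6)**2)/((k + 1)*(k + 2)*(k + 3)*(k + 4)*(k + 5)**2*(k + 6)**2)
(s_(k+1) − s_k) − t_k = 15*(-4*k**3 - 48*k**2 - 182*k - 213)/(k**8 + 32*k**7 + 436*k**6 + 3290*k**5 + 14959*k**4 + 41678*k**3 + 68844*k**2 + 60840*k + 21600)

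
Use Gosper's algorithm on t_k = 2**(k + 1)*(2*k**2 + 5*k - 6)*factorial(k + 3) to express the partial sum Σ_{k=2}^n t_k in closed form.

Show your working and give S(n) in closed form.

r(k) = 2*(2*k**3 + 17*k**2 + 37*k + 4)/(2*k**2 + 5*k - 6) after simplifying.
A = 2*k + 8, B = 1, C = k**2 + 5*k/2 - 3.
Key eq: (2*k + 8)·f(k+1) = (1)·f(k) + (k**2 + 5*k/2 - 3).
deg f ≤ 1 (via 1,0,2).
Match coefficients ⇒ f(k) = (k - 2)/2.
Certificate R = B(k−1)f/C = (k - 2)/(2*k**2 + 5*k - 6) gives s_k = 2**(k + 1)*(k - 2)*factorial(k + 3).
s_(k+1) − s_k = 2**(k + 1)*(2*k**2 + 5*k - 6)*factorial(k + 3) = t_k.
Σ_(k=2)^n t_k = s_(n+1) − s_(2) = (2**(n + 2)*(n - 1)*factorial(n + 4)) − (0), i.e. 2**(n + 2)*(n - 1)*factorial(n + 4).

S(n) = 2**(n + 2)*(n - 1)*factorial(n + 4)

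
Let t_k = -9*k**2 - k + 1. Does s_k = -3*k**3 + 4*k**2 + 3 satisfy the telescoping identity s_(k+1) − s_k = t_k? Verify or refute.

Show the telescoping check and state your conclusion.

s_(k+1) = -3*k**3 - 5*k**2 - k + 4
s_(k+1) − s_k = -9*k**2 - k + 1
(s_(k+1) − s_k) − t_k = 0

valid (s_(k+1) − s_k reduces to t_k)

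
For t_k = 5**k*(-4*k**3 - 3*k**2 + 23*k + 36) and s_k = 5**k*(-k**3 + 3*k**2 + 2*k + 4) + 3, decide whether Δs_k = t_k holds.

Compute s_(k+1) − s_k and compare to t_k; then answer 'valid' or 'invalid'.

s_(k+1) = -5*5**k*k**3 + 25*5**k*k + 40*5**k + 3
s_(k+1) − s_k = 5**k*(-4*k**3 - 3*k**2 + 23*k + 36)
(s_(k+1) − s_k) − t_k = 0

valid; difference matches t_k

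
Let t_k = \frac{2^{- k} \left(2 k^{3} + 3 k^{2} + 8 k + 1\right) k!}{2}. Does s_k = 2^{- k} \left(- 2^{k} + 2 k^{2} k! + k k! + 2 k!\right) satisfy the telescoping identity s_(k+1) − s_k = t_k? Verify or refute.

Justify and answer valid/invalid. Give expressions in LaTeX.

Valid: the claim telescopes to t_k.

s_(k+1) = (-2*2**k + 2*k**3*factorial(k) + 7*k**2*factorial(k) + 10*k*factorial(k) + 5*factorial(k))/(2*2**k)
s_(k+1) − s_k = (2*k**3 + 3*k**2 + 8*k + 1)*factorial(k)/(2*2**k)
(s_(k+1) − s_k) − t_k = 0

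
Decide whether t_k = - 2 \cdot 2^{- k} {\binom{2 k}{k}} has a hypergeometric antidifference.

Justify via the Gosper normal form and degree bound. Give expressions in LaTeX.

t_(k+1)/t_k = (2*k + 1)/(k + 1).
A = 2*k + 1, B = k + 1, C = 1.
f must satisfy (2*k + 1)·f(k+1) − (k)·f(k) = 1.
From deg A=1, deg B=1, deg C=0: d=-1.
d = -1 < 0 ⇒ no nonzero polynomial f; not summable.

No — key equation has no polynomial f.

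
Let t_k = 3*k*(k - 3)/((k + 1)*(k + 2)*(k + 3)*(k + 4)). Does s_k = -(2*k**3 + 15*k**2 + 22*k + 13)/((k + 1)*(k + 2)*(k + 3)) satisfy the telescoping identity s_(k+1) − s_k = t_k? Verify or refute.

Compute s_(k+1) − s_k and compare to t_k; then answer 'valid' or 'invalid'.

Valid: the claim telescopes to t_k.

s_(k+1) = (-22*k - 2*(k + 1)**3 - 15*(k + 1)**2 - 35)/((k + 2)*(k + 3)*(k + 4))
s_(k+1) − s_k = 3*k*(k - 3)/(k**4 + 10*k**3 + 35*k**2 + 50*k + 24)
(s_(k+1) − s_k) − t_k = 0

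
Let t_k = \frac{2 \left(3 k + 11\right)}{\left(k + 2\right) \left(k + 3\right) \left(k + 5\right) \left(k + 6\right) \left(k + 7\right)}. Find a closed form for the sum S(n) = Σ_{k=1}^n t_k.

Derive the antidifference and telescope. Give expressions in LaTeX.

S(n) = \frac{n \left(n^{2} + 16 n + 81\right)}{63 \left(n^{3} + 16 n^{2} + 81 n + 126\right)}

t_(k+1)/t_k = (k + 2)*(k + 5)*(3*k + 14)/((k + 4)*(k + 8)*(3*k + 11)).
A = k + 2, B = k + 8, C = k**2 + 23*k/3 + 44/3.
Need (k + 2)·f(k+1) − (k + 7)·f(k) = k**2 + 23*k/3 + 44/3.
deg f ≤ 5 (via 1,1,2).
Coefficient equations give f(k) = k*(k + 3)*(k + 4)*(k**2 + 13*k + 52)/180.
Then R = B(k−1)f/C = k*(k + 3)*(k + 7)*(k**2 + 13*k + 52)/(60*(3*k + 11)), so s_k = R(k)·t_k = k*(k**2 + 13*k + 52)/(30*(k**3 + 13*k**2 + 52*k + 60)).
Check: Δs_k = 2*(3*k + 11)/(k**5 + 23*k**4 + 203*k**3 + 853*k**2 + 1692*k + 1260). ✓
s_(n+1) = (n**3 + 16*n**2 + 81*n + 66)/(30*(n**3 + 16*n**2 + 81*n + 126)) and s_(1) = 11/630, so S(n) = n*(n**2 + 16*n + 81)/(63*(n**3 + 16*n**2 + 81*n + 126)).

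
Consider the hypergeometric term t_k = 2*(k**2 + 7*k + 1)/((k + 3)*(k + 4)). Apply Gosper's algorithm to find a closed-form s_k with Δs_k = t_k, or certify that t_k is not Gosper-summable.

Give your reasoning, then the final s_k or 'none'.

s_k = 2*k*(3*k - 2)/(3*(k + 3))

Step 1: r(k) = (k + 3)*(7*k + (k + 1)**2 + 8)/((k + 5)*(k**2 + 7*k + 1)).
Gosper form: A/B · C(k+1)/C(k) with A=k + 3, B=k + 5, C=k**2 + 7*k + 1.
f must satisfy (k + 3)·f(k+1) − (k + 4)·f(k) = k**2 + 7*k + 1.
From deg A=1, deg B=1, deg C=2: d=2.
Solve for f: f(k) = k*(3*k - 2)/3 (degree 2 ≤ 2).
Get s_k = R·t_k = 2*k*(3*k - 2)/(3*(k + 3)) with R(k) = B(k−1)f(k)/C(k) = k*(k + 4)*(3*k - 2)/(3*(k**2 + 7*k + 1)).
s_(k+1) − s_k = 2*(k**2 + 7*k + 1)/(k**2 + 7*k + 12) = t_k.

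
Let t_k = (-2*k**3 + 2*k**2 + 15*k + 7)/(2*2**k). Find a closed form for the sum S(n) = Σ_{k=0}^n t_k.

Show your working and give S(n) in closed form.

Ratio r(k) = (2*k**3 + 4*k**2 - 13*k - 22)/(2*(2*k**3 - 2*k**2 - 15*k - 7)).
Take A(k)=1/2, B(k)=1, C(k)=k**3 - k**2 - 15*k/2 - 7/2.
Key eq: (1/2)·f(k+1) = (1)·f(k) + (k**3 - k**2 - 15*k/2 - 7/2).
deg f ≤ 3 (via 0,0,3).
Coefficient equations give f(k) = -(k + 2)*(2*k**2 - 1).
Certificate R = B(k−1)f/C = -2*(k + 2)*(2*k**2 - 1)/(2*k**3 - 2*k**2 - 15*k - 7) gives s_k = (2*k**3 + 4*k**2 - k - 2)/2**k.
Δs = (-2*k**3 + 2*k**2 + 15*k + 7)/(2*2**k), as required.
Evaluate: s_(n+1) = 2**(-n - 1)*(2*n**3 + 10*n**2 + 13*n + 3); subtract s_(0) = -2 ⇒ S(n) = 2**(-n - 1)*(2**(n + 2) + 2*n**3 + 10*n**2 + 13*n + 3).

S(n) = 2**(-n - 1)*(2**(n + 2) + 2*n**3 + 10*n**2 + 13*n + 3)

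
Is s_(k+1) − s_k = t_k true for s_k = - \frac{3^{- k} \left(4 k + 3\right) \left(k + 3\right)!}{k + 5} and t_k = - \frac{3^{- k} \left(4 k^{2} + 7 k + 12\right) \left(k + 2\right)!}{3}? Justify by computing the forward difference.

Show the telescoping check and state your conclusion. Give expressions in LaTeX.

s_(k+1) = -(4*k + 7)*factorial(k + 4)/(3*3**k*(k + 6))
s_(k+1) − s_k = -(4*k**3 + 31*k**2 + 62*k + 86)*factorial(k + 3)/(3*3**k*(k + 5)*(k + 6))
(s_(k+1) − s_k) − t_k = 2*(4*k**3 + 27*k**2 + 35*k + 51)*factorial(k + 2)/(3*3**k*(k + 5)*(k + 6))

Invalid: residual \frac{2 \cdot 3^{- k} \left(4 k^{3} + 27 k^{2} + 35 k + 51\right) \left(k + 2\right)!}{3 \left(k + 5\right) \left(k + 6\right)} ≠ 0.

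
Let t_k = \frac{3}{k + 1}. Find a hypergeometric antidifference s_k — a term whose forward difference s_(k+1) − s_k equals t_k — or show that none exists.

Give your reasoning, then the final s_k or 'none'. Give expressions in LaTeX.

none (Gosper's algorithm certifies no s_k)

r(k) = (k + 1)/(k + 2) after simplifying.
A = k + 1, B = k + 2, C = 1.
Solve (k + 1)·f(k+1) − (k + 1)·f(k) = 1.
From deg A=1, deg B=1, deg C=0: d=0.
Generic f = c0 gives residual -1; -1 = 0 cannot hold, so t_k is not Gosper-summable.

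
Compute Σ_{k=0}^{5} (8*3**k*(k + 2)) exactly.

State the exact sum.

Ratio r(k) = 3*(k + 3)/(k + 2).
A = 3, B = 1, C = k + 2.
Set up (3)·f(k+1) − (1)·f(k) − (k + 2) = 0.
Bound: deg f ≤ 1.
Solve for f: f(k) = (2*k + 1)/4 (degree 1 ≤ 1).
Certificate R = B(k−1)f/C = (2*k + 1)/(4*(k + 2)) gives s_k = 3**k*(4*k + 2).
s_(k+1) − s_k = 8*3**k*(k + 2) = t_k.
Σ_(k=0)^(5) t_k = s_(6) − s_(0) = 18954 − (2) = 18952.

Σ = 18952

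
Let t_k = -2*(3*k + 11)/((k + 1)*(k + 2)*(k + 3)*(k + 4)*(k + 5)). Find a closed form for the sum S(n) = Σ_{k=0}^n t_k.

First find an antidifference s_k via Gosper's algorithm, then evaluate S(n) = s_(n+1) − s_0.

S(n) = (-n**3 - 10*n**2 - 31*n - 22)/(4*(n**3 + 10*n**2 + 31*n + 30))

r(k) = (k + 1)*(3*k + 14)/((k + 6)*(3*k + 11)) after simplifying.
Factor: A=k + 1; B=k + 6; C=k + 11/3.
Set up (k + 1)·f(k+1) − (k + 5)·f(k) − (k + 11/3) = 0.
d = 4 from the (1,1,1) case.
Solve for f: f(k) = k*(k + 3)*(k**2 + 7*k + 14)/24 (degree 4 ≤ 4).
So s_k = (B(k−1)f/C)·t_k = (k*(k + 3)*(k + 5)*(k**2 + 7*k + 14)/(8*(3*k + 11)))·t_k = k*(-k**2 - 7*k - 14)/(4*(k**3 + 7*k**2 + 14*k + 8)).
Verify: 2*(-3*k - 11)/(k**5 + 15*k**4 + 85*k**3 + 225*k**2 + 274*k + 120) matches t_k.
Telescope: S(n) = s_(n+1) − s_(0) = (-n**3 - 10*n**2 - 31*n - 22)/(4*(n**3 + 10*n**2 + 31*n + 30)) − (0) = (-n**3 - 10*n**2 - 31*n - 22)/(4*(n**3 + 10*n**2 + 31*n + 30)).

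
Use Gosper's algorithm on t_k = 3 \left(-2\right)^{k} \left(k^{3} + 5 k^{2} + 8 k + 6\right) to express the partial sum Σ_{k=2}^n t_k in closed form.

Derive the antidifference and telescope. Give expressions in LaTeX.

t_(k+1)/t_k = 2*(-k**3 - 8*k**2 - 21*k - 20)/(k**3 + 5*k**2 + 8*k + 6).
Gosper form: A/B · C(k+1)/C(k) with A=-2, B=1, C=k**3 + 5*k**2 + 8*k + 6.
Solve (-2)·f(k+1) − (1)·f(k) = k**3 + 5*k**2 + 8*k + 6.
d = 3 from the (0,0,3) case.
A polynomial solution: f(k) = -(k**3 + 3*k**2 + 2*k + 2)/3.
Certificate R = B(k−1)f/C = -(k**3 + 3*k**2 + 2*k + 2)/(3*(k + 3)*(k**2 + 2*k + 2)) gives s_k = (-2)**k*(-k**3 - 3*k**2 - 2*k - 2).
s_(k+1) − s_k = 3*(-2)**k*(k**3 + 5*k**2 + 8*k + 6) = t_k.
Evaluate: s_(n+1) = 2*(-2)**n*(n**3 + 6*n**2 + 11*n + 8); subtract s_(2) = -104 ⇒ S(n) = 2*(-2)**n*n**3 + 12*(-2)**n*n**2 + 22*(-2)**n*n + 16*(-2)**n + 104.

S(n) = 2 \left(-2\right)^{n} n^{3} + 12 \left(-2\right)^{n} n^{2} + 22 \left(-2\right)^{n} n + 16 \left(-2\right)^{n} + 104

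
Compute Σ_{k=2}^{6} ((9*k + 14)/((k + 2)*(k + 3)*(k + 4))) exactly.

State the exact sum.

Σ = 37/45

Ratio r(k) = (k + 2)*(9*k + 23)/((k + 5)*(9*k + 14)).
Factor: A=k + 2; B=k + 5; C=k + 14/9.
Solve (k + 2)·f(k+1) − (k + 4)·f(k) = k + 14/9.
Degrees (1,1,1) ⇒ d ≤ 2.
A polynomial solution: f(k) = k*(8*k + 13)/27.
Then R = B(k−1)f/C = k*(k + 4)*(8*k + 13)/(3*(9*k + 14)), so s_k = R(k)·t_k = k*(8*k + 13)/(3*(k + 2)*(k + 3)).
Δs = (9*k + 14)/(k**3 + 9*k**2 + 26*k + 24), as required.
Evaluate s at k=7 and k=2: 161/90 and 29/30; difference 37/45.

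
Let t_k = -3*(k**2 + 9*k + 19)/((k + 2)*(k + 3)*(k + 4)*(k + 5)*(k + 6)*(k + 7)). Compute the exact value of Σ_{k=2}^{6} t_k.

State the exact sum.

Σ = -365/82368

Ratio r(k) = (k + 2)*(9*k + (k + 1)**2 + 28)/((k + 8)*(k**2 + 9*k + 19)).
Gosper form: A/B · C(k+1)/C(k) with A=k + 2, B=k + 8, C=k**2 + 9*k + 19.
Set up (k + 2)·f(k+1) − (k + 7)·f(k) − (k**2 + 9*k + 19) = 0.
Degrees (1,1,2) ⇒ d ≤ 5.
Match coefficients ⇒ f(k) = k*(k + 3)*(k + 5)*(k**2 + 12*k + 44)/144.
So s_k = (B(k−1)f/C)·t_k = (k*(k + 3)*(k + 5)*(k + 7)*(k**2 + 12*k + 44)/(144*(k**2 + 9*k + 19)))·t_k = k*(-k**2 - 12*k - 44)/(48*(k**3 + 12*k**2 + 44*k + 48)).
Verify: 3*(-k**2 - 9*k - 19)/(k**6 + 27*k**5 + 295*k**4 + 1665*k**3 + 5104*k**2 + 8028*k + 5040) matches t_k.
Telescoping: Σ = s_(7) − s_(2) = -413/20592 − (-1/64) = -365/82368.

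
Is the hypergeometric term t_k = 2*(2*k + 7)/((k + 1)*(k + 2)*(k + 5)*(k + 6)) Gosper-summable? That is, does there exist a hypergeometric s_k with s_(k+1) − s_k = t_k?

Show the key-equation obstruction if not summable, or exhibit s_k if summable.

t_(k+1)/t_k = (k + 1)*(k + 5)*(2*k + 9)/((k + 3)*(k + 7)*(2*k + 7)).
Factor: A=k + 1; B=k + 7; C=k**3 + 21*k**2/2 + 73*k/2 + 42.
Solve (k + 1)·f(k+1) − (k + 6)·f(k) = k**3 + 21*k**2/2 + 73*k/2 + 42.
deg f ≤ 5 (via 1,1,3).
Solve for f: f(k) = k*(k + 2)*(k + 3)*(k + 4)*(k + 6)/10 (degree 5 ≤ 5).
Certificate R = B(k−1)f/C = k*(k + 2)*(k + 6)**2/(5*(2*k + 7)) gives s_k = 2*k*(k + 6)/(5*(k**2 + 6*k + 5)).
Δs = 2*(2*k + 7)/(k**4 + 14*k**3 + 65*k**2 + 112*k + 60), as required.

Yes. s_k = 2*k*(k + 6)/(5*(k**2 + 6*k + 5)).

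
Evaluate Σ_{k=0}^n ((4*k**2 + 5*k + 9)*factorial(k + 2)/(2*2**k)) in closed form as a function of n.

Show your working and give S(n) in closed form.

S(n) = 6 + 2*n*factorial(n + 3)/2**n + factorial(n + 3)/(2*2**n)

The ratio is (k + 3)*(5*k + 4*(k + 1)**2 + 14)/(2*(4*k**2 + 5*k + 9)).
Gosper form: A/B · C(k+1)/C(k) with A=k/2 + 3/2, B=1, C=k**2 + 5*k/4 + 9/4.
Set up (k/2 + 3/2)·f(k+1) − (1)·f(k) − (k**2 + 5*k/4 + 9/4) = 0.
From deg A=1, deg B=0, deg C=2: d=1.
Match coefficients ⇒ f(k) = (4*k - 3)/2.
Certificate R = B(k−1)f/C = 2*(4*k - 3)/(4*k**2 + 5*k + 9) gives s_k = (4*k - 3)*factorial(k + 2)/2**k.
Δs = (4*k**2 + 5*k + 9)*factorial(k + 2)/(2*2**k), as required.
Σ_(k=0)^n t_k = s_(n+1) − s_(0) = (2**(-n - 1)*(4*n + 1)*factorial(n + 3)) − (-6), i.e. 6 + 2*n*factorial(n + 3)/2**n + factorial(n + 3)/(2*2**n).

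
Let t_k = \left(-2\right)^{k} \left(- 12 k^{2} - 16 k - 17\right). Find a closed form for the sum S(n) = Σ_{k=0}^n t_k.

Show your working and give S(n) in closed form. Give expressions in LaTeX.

The ratio is 2*(-12*k**2 - 40*k - 45)/(12*k**2 + 16*k + 17).
Normal form (A,B,C) = (-2, 1, k**2 + 4*k/3 + 17/12).
Solve (-2)·f(k+1) − (1)·f(k) = k**2 + 4*k/3 + 17/12.
Bound: deg f ≤ 2.
Solving with deg f ≤ 2: f(k) = -(4*k**2 + 3)/12.
R(k) = B(k−1)·f(k)/C(k) = -(4*k**2 + 3)/(12*k**2 + 16*k + 17); s_k = R·t_k = (-2)**k*(4*k**2 + 3).
s_(k+1) − s_k = (-2)**k*(-12*k**2 - 16*k - 17) = t_k.
Evaluate: s_(n+1) = (-2)**(n + 1)*(4*n**2 + 8*n + 7); subtract s_(0) = 3 ⇒ S(n) = -8*(-2)**n*n**2 - 16*(-2)**n*n - 14*(-2)**n - 3.

S(n) = - 8 \left(-2\right)^{n} n^{2} - 16 \left(-2\right)^{n} n - 14 \left(-2\right)^{n} - 3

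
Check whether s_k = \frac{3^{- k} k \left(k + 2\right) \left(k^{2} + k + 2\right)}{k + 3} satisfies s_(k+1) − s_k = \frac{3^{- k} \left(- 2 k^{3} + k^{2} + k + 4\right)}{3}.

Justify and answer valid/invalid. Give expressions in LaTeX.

s_(k+1) = (k + 1)*(k + 3)*(k + (k + 1)**2 + 3)/(3*3**k*(k + 4))
s_(k+1) − s_k = (-2*k**5 - 11*k**4 - 8*k**3 + 22*k**2 + 39*k + 36)/(3*3**k*(k**2 + 7*k + 12))
(s_(k+1) − s_k) − t_k = (2*k**4 + 8*k**3 - k**2 - k - 12)/(3*3**k*(k**2 + 7*k + 12))

Invalid: residual \frac{3^{- k} \left(2 k^{4} + 8 k^{3} - k^{2} - k - 12\right)}{3 \left(k^{2} + 7 k + 12\right)} ≠ 0.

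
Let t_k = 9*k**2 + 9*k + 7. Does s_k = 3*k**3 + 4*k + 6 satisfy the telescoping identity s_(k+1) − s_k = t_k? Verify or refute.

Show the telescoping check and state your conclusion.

valid (s_(k+1) − s_k reduces to t_k)

s_(k+1) = 4*k + 3*(k + 1)**3 + 10
s_(k+1) − s_k = 9*k**2 + 9*k + 7
(s_(k+1) − s_k) − t_k = 0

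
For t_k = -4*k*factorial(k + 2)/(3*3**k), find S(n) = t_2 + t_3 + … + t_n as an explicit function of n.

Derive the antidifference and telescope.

S(n) = 32/3 - 4*factorial(n + 3)/(3*3**n)

Step 1: r(k) = (k + 1)*(k + 3)/(3*k).
Normal form (A,B,C) = (k/3 + 1, 1, k).
f must satisfy (k/3 + 1)·f(k+1) − (1)·f(k) = k.
d = 0 from the (1,0,1) case.
A polynomial solution: f(k) = 3.
Then R = B(k−1)f/C = 3/k, so s_k = R(k)·t_k = -4*factorial(k + 2)/3**k.
Check: Δs_k = -4*k*factorial(k + 2)/(3*3**k). ✓
Telescope: S(n) = s_(n+1) − s_(2) = -4*3**(-n - 1)*factorial(n + 3) − (-32/3) = 32/3 - 4*factorial(n + 3)/(3*3**n).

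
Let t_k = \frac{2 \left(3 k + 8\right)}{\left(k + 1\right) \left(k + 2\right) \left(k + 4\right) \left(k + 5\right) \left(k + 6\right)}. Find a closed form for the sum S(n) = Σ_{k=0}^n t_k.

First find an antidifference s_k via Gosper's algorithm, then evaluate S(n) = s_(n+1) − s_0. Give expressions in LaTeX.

S(n) = \frac{n^{3} + 13 n^{2} + 52 n + 40}{10 \left(n^{3} + 13 n^{2} + 52 n + 60\right)}

Ratio r(k) = (k + 1)*(k + 4)*(3*k + 11)/((k + 3)*(k + 7)*(3*k + 8)).
Factor: A=k + 1; B=k + 7; C=k**2 + 17*k/3 + 8.
f must satisfy (k + 1)·f(k+1) − (k + 6)·f(k) = k**2 + 17*k/3 + 8.
d = 5 from the (1,1,2) case.
Match coefficients ⇒ f(k) = k*(k + 2)*(k + 3)*(k**2 + 10*k + 29)/60.
So s_k = (B(k−1)f/C)·t_k = (k*(k + 2)*(k + 6)*(k**2 + 10*k + 29)/(20*(3*k + 8)))·t_k = k*(k**2 + 10*k + 29)/(10*(k**3 + 10*k**2 + 29*k + 20)).
Verify: 2*(3*k + 8)/(k**5 + 18*k**4 + 121*k**3 + 372*k**2 + 508*k + 240) matches t_k.
Σ_(k=0)^n t_k = s_(n+1) − s_(0) = ((n**3 + 13*n**2 + 52*n + 40)/(10*(n**3 + 13*n**2 + 52*n + 60))) − (0), i.e. (n**3 + 13*n**2 + 52*n + 40)/(10*(n**3 + 13*n**2 + 52*n + 60)).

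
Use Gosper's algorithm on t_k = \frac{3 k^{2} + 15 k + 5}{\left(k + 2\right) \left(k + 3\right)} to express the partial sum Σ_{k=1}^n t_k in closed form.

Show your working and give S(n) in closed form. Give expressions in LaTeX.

S(n) = \frac{n \left(9 n + 14\right)}{3 \left(n + 3\right)}

t_(k+1)/t_k = (k + 2)*(15*k + 3*(k + 1)**2 + 20)/((k + 4)*(3*k**2 + 15*k + 5)).
Gosper form: A/B · C(k+1)/C(k) with A=k + 2, B=k + 4, C=k**2 + 5*k + 5/3.
Solve (k + 2)·f(k+1) − (k + 3)·f(k) = k**2 + 5*k + 5/3.
Degrees (1,1,2) ⇒ d ≤ 2.
Coefficient equations give f(k) = k*(6*k - 1)/6.
Certificate R = B(k−1)f/C = k*(k + 3)*(6*k - 1)/(2*(3*k**2 + 15*k + 5)) gives s_k = k*(6*k - 1)/(2*(k + 2)).
s_(k+1) − s_k = (3*k**2 + 15*k + 5)/(k**2 + 5*k + 6) = t_k.
Σ_(k=1)^n t_k = s_(n+1) − s_(1) = ((6*n**2 + 11*n + 5)/(2*(n + 3))) − (5/6), i.e. n*(9*n + 14)/(3*(n + 3)).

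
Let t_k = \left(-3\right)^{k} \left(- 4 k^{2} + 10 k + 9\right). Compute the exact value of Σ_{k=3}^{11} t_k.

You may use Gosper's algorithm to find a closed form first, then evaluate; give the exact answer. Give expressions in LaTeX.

t_(k+1)/t_k = 3*(-4*k**2 + 2*k + 15)/(4*k**2 - 10*k - 9).
Gosper form: A/B · C(k+1)/C(k) with A=-3, B=1, C=k**2 - 5*k/2 - 9/4.
Key eq: (-3)·f(k+1) = (1)·f(k) + (k**2 - 5*k/2 - 9/4).
deg f ≤ 2 (via 0,0,2).
A polynomial solution: f(k) = -k*(k - 4)/4.
Then R = B(k−1)f/C = -k*(k - 4)/(4*k**2 - 10*k - 9), so s_k = R(k)·t_k = (-3)**k*k*(k - 4).
Verify: (-3)**k*(-4*k**2 + 10*k + 9) matches t_k.
Sum = s_(12) − s_(3); s_(12) = 51018336, s_(3) = 81 ⇒ 51018255.

Σ = 51018255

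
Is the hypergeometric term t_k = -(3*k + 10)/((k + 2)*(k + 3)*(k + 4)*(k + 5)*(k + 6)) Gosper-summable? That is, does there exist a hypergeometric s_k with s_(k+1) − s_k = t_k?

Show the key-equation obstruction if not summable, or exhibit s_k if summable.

t_(k+1)/t_k = (k + 2)*(3*k + 13)/((k + 7)*(3*k + 10)).
Take A(k)=k + 2, B(k)=k + 7, C(k)=k + 10/3.
Need (k + 2)·f(k+1) − (k + 6)·f(k) = k + 10/3.
Bound: deg f ≤ 4.
Solving with deg f ≤ 4: f(k) = k*(k + 3)*(k**2 + 11*k + 38)/120.
R(k) = B(k−1)·f(k)/C(k) = k*(k + 3)*(k + 6)*(k**2 + 11*k + 38)/(40*(3*k + 10)); s_k = R·t_k = k*(-k**2 - 11*k - 38)/(40*(k**3 + 11*k**2 + 38*k + 40)).
Δs = (-3*k - 10)/(k**5 + 20*k**4 + 155*k**3 + 580*k**2 + 1044*k + 720), as required.

Yes. s_k = k*(-k**2 - 11*k - 38)/(40*(k**3 + 11*k**2 + 38*k + 40)).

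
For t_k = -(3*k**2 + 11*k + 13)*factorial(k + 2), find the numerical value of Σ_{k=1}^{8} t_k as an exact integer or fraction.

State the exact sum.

Σ = -1157587170

r(k) = (k + 3)*(11*k + 3*(k + 1)**2 + 24)/(3*k**2 + 11*k + 13) after simplifying.
Normal form (A,B,C) = (k + 3, 1, k**2 + 11*k/3 + 13/3).
Key eq: (k + 3)·f(k+1) = (1)·f(k) + (k**2 + 11*k/3 + 13/3).
Bound: deg f ≤ 1.
A polynomial solution: f(k) = (3*k + 2)/3.
Then R = B(k−1)f/C = (3*k + 2)/(3*k**2 + 11*k + 13), so s_k = R(k)·t_k = -(3*k + 2)*factorial(k + 2).
Verify: -(3*k**2 + 11*k + 13)*factorial(k + 2) matches t_k.
Evaluate s at k=9 and k=1: -1157587200 and -30; difference -1157587170.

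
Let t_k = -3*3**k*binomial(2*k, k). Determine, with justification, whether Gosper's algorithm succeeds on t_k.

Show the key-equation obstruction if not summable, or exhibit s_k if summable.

No — t_k has no hypergeometric antidifference.

Compute t_(k+1)/t_k: get 6*(2*k + 1)/(k + 1).
Take A(k)=12*k + 6, B(k)=k + 1, C(k)=1.
f must satisfy (12*k + 6)·f(k+1) − (k)·f(k) = 1.
deg f ≤ -1 (via 1,1,0).
Bound -1 < 0, so the key equation has no polynomial solution.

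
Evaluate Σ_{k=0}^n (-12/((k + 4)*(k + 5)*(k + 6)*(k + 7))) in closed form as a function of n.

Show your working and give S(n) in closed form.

r(k) = (k + 4)/(k + 8) after simplifying.
Take A(k)=k + 4, B(k)=k + 8, C(k)=1.
Solve (k + 4)·f(k+1) − (k + 7)·f(k) = 1.
Bound: deg f ≤ 3.
Coefficient equations give f(k) = k*(k**2 + 15*k + 74)/360.
So s_k = (B(k−1)f/C)·t_k = (k*(k + 7)*(k**2 + 15*k + 74)/360)·t_k = k*(-k**2 - 15*k - 74)/(30*(k + 4)*(k + 5)*(k + 6)).
Verify: -12/(k**4 + 22*k**3 + 179*k**2 + 638*k + 840) matches t_k.
Telescope: S(n) = s_(n+1) − s_(0) = (-n**3 - 18*n**2 - 107*n - 90)/(30*(n**3 + 18*n**2 + 107*n + 210)) − (0) = (-n**3 - 18*n**2 - 107*n - 90)/(30*(n**3 + 18*n**2 + 107*n + 210)).

S(n) = (-n**3 - 18*n**2 - 107*n - 90)/(30*(n**3 + 18*n**2 + 107*n + 210))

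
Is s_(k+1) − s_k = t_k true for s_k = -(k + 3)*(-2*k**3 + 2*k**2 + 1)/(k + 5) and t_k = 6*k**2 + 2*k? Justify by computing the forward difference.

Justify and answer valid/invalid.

s_(k+1) = -(k + 4)*(-2*(k + 1)**3 + 2*(k + 1)**2 + 1)/(k + 6)
s_(k+1) − s_k = 2*(3*k**4 + 30*k**3 + 67*k**2 + 20*k - 1)/(k**2 + 11*k + 30)
(s_(k+1) − s_k) − t_k = 2*(-4*k**3 - 34*k**2 - 10*k - 1)/(k**2 + 11*k + 30)

Invalid: residual 2*(-4*k**3 - 34*k**2 - 10*k - 1)/(k**2 + 11*k + 30) ≠ 0.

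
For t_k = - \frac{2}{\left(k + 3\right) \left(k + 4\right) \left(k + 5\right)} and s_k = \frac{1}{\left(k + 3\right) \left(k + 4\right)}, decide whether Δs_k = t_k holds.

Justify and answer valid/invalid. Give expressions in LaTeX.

valid (s_(k+1) − s_k reduces to t_k)

s_(k+1) = 1/((k + 4)*(k + 5))
s_(k+1) − s_k = -2/(k**3 + 12*k**2 + 47*k + 60)
(s_(k+1) − s_k) − t_k = 0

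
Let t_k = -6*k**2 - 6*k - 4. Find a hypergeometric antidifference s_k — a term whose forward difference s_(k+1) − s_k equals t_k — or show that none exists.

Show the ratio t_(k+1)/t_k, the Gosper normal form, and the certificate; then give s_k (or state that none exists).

s_k = 2*k*(-k**2 - 1)

Step 1: r(k) = (3*k**2 + 9*k + 8)/(3*k**2 + 3*k + 2).
So A=1 and B=1, with C=k**2 + k + 2/3.
Solve (1)·f(k+1) − (1)·f(k) = k**2 + k + 2/3.
From deg A=0, deg B=0, deg C=2: d=3.
Solve for f: f(k) = k*(k**2 + 1)/3 (degree 3 ≤ 3).
R(k) = B(k−1)·f(k)/C(k) = k*(k**2 + 1)/(3*k**2 + 3*k + 2); s_k = R·t_k = 2*k*(-k**2 - 1).
Verify: -6*k**2 - 6*k - 4 matches t_k.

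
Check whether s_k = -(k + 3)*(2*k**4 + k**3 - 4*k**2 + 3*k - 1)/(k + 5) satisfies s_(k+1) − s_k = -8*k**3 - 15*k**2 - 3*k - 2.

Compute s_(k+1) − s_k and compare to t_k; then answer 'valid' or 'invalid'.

Invalid: residual 2*(6*k**4 + 54*k**3 + 82*k**2 + 14*k + 11)/(k**2 + 11*k + 30) ≠ 0.

s_(k+1) = (-2*k**5 - 17*k**4 - 47*k**3 - 50*k**2 - 25*k - 4)/(k + 6)
s_(k+1) − s_k = (-8*k**5 - 91*k**4 - 300*k**3 - 321*k**2 - 84*k - 38)/(k**2 + 11*k + 30)
(s_(k+1) − s_k) − t_k = 2*(6*k**4 + 54*k**3 + 82*k**2 + 14*k + 11)/(k**2 + 11*k + 30)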